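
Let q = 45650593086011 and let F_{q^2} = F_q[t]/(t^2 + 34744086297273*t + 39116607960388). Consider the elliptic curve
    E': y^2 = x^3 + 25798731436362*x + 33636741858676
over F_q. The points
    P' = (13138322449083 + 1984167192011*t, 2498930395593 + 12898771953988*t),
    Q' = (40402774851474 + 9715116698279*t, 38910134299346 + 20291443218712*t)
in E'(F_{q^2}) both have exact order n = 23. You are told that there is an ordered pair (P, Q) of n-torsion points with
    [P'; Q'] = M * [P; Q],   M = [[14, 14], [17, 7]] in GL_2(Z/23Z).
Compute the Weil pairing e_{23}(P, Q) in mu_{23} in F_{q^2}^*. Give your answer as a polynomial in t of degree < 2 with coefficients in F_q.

33389756813300 + 34121457486374*t

e_{23} is bilinear + alternating on E[23], so e_{23}(14*P + 14*Q, 17*P + 7*Q) = e_{23}(P,Q)^(14*7-14*17).
Hence e(P,Q) = e(P',Q')^{11} where 11 = 21^{-1} mod 23.
Double-and-add over 10111: 5-1 doublings, 4-1 additions; each step l_{T,T}/v_{2T} or l_{T,P'}/v at Q'+S for random S.
So e_{23}(P',Q') = 40521812200083 + 10711586716036*t.
Thus e_{23}(P,Q) = 33389756813300 + 34121457486374*t.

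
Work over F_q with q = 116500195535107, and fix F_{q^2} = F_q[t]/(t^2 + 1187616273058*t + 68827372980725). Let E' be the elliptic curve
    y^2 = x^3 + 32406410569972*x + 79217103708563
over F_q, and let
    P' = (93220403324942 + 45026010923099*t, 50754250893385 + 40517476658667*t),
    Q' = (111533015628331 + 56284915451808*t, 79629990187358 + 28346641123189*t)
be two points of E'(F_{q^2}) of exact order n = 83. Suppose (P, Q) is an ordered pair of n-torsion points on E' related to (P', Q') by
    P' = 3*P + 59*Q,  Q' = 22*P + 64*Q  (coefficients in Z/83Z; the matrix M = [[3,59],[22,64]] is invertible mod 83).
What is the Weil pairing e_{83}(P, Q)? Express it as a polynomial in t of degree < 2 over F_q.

e_{83}(aP+bQ,cP+dQ) = e_{83}(P,Q)^(ad-bc); with (a,b,c,d)=(3,59,22,64) this gives the det-83 law.
3*64 - 59*22 = -1106; reduced mod 83: det = 56, inverse 43.
Build f_{83,P'} and f_{83,Q'} via the 7-bit ladder of 83=1010011_2; evaluate at shifted divisors; quotient in F_{116500195535107^2}.
e_{83}(P',Q') = 64298471252707 + 19082135215781*t.
Raise to 43: e(P,Q) = 84904836623974 + 57077030014400*t in mu_{83}.

84904836623974 + 57077030014400*t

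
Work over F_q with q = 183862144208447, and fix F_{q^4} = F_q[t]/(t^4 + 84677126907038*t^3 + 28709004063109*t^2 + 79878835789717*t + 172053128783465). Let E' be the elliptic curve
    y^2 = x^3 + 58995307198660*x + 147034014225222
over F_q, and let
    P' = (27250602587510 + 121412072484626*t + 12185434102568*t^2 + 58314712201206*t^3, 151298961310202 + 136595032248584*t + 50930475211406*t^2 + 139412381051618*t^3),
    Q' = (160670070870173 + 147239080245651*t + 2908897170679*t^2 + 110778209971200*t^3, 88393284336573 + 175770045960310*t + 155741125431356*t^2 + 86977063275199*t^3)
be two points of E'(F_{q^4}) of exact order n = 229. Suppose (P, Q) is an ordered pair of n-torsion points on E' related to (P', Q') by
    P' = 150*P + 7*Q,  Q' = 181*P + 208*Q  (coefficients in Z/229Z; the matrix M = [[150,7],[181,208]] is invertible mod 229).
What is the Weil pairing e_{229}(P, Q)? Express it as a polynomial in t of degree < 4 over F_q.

e_{229}(aP+bQ,cP+dQ) = e_{229}(P,Q)^(ad-bc); with (a,b,c,d)=(150,7,181,208) this gives the det-229 law.
So e_{229}(P,Q) = e_{229}(P',Q')^{170}, since 163*170 = 1 mod 229.
Miller loop for e_{229} over F_{183862144208447^4}: bits of 229 = 11100101; 7 double steps + 4 add steps, l/v at each.
f_P(D_Q)/f_Q(D_P) = 155940619899280 + 62640816599718*t + 170269244261582*t^2 + 100023591256324*t^3.
Finally e_{229}(P,Q) = 11157438578153 + 34091951046077*t + 182901509726726*t^2 + 155964109344725*t^3.

11157438578153 + 34091951046077*t + 182901509726726*t^2 + 155964109344725*t^3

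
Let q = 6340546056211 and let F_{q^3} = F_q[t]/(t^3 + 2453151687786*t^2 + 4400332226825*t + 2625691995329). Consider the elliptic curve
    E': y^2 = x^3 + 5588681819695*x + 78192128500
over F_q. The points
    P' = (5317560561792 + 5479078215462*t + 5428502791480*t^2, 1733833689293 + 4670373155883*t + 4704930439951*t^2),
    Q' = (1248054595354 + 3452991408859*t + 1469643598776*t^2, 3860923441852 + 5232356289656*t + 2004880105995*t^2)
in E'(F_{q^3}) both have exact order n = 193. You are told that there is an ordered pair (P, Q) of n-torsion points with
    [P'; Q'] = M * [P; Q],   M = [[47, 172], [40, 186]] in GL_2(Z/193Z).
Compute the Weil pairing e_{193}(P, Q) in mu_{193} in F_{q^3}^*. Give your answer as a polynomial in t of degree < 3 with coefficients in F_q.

Under M = [[47,172],[40,186]] in GL_2(Z/193), e_{193}(P',Q') = e_{193}(P,Q)^(47*186-172*40 mod 193).
Hence e(P,Q) = e(P',Q')^{105} where 105 = 125^{-1} mod 193.
8-bit Miller (11000001) on E'/F_{6340546056211} with a'=5588681819695, b'=78192128500: accumulate tangent/chord ratios at Q'+S and P'+S'.
Result: e(P',Q') = 1375076199872 + 4393176535074*t + 1065821861932*t^2.
e_{193}(P,Q) = (1375076199872 + 4393176535074*t + 1065821861932*t^2)^{105} = 6055900732129 + 5647399409612*t + 5495307798296*t^2.

6055900732129 + 5647399409612*t + 5495307798296*t^2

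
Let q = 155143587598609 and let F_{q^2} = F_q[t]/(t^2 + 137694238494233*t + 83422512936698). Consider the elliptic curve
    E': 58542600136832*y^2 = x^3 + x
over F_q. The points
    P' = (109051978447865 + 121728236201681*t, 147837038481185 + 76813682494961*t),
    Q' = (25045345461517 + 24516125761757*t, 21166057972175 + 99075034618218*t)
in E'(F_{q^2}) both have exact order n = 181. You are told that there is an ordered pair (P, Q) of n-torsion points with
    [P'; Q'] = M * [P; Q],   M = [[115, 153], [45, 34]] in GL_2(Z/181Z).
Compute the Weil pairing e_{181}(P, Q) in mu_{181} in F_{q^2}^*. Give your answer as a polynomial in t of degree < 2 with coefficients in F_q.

32699751252028 + 110744429918650*t

The 181-Weil pairing on E[181] over F_{155143587598609} is alternating-bilinear: e_{181}(P',Q') = e_{181}(P,Q)^det(M).
det(M) mod 181 = 102; its inverse in (Z/181)^* is 126 (check: 102*126 mod 181 = 1).
Montgomery->Weierstrass: x_W = 68915039797018*x, y_W=68915039797018*y on F_{155143587598609}; lands on y^2=x^3+8700637517084*x.
n = 181 = (10110101)_2 (8 bits, wt 5); accumulate f_{181,P'}(Q'+S)/f_{181,P'}(S) along the 7-step ladder.
e_{181}(P',Q') = 28188705470317 + 74143696494735*t.
Thus e_{181}(P,Q) = 32699751252028 + 110744429918650*t.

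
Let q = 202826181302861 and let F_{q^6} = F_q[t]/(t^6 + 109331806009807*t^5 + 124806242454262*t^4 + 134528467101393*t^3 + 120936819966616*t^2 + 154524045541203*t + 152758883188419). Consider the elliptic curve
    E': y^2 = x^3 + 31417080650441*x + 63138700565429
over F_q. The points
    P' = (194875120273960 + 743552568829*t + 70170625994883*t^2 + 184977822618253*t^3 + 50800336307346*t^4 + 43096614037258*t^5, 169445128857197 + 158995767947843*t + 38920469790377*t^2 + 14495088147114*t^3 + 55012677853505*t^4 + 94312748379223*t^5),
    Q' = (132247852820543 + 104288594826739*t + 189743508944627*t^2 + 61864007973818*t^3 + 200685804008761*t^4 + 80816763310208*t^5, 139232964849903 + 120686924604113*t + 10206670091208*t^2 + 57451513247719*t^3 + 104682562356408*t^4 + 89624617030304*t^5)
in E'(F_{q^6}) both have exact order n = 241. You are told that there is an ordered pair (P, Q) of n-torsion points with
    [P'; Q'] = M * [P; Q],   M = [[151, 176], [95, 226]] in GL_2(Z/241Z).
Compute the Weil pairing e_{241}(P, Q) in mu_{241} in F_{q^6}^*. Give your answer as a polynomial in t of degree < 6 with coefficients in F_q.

20093949767685 + 139620852268159*t + 128166282256602*t^2 + 95760776270191*t^3 + 167505993122833*t^4 + 108197909765440*t^5

Under M = [[151,176],[95,226]] in GL_2(Z/241), e_{241}(P',Q') = e_{241}(P,Q)^(151*226-176*95 mod 241).
So e_{241}(P,Q) = e_{241}(P',Q')^{183}, since 54*183 = 1 mod 241.
n = 241 = (11110001)_2 (8 bits, wt 5); accumulate f_{241,P'}(Q'+S)/f_{241,P'}(S) along the 7-step ladder.
So e_{241}(P',Q') = 160887814736898 + 194867129836130*t + 69952233597495*t^2 + 50061845280730*t^3 + 201406498718275*t^4 + 188952899802651*t^5.
Raise to 183: e(P,Q) = 20093949767685 + 139620852268159*t + 128166282256602*t^2 + 95760776270191*t^3 + 167505993122833*t^4 + 108197909765440*t^5 in mu_{241}.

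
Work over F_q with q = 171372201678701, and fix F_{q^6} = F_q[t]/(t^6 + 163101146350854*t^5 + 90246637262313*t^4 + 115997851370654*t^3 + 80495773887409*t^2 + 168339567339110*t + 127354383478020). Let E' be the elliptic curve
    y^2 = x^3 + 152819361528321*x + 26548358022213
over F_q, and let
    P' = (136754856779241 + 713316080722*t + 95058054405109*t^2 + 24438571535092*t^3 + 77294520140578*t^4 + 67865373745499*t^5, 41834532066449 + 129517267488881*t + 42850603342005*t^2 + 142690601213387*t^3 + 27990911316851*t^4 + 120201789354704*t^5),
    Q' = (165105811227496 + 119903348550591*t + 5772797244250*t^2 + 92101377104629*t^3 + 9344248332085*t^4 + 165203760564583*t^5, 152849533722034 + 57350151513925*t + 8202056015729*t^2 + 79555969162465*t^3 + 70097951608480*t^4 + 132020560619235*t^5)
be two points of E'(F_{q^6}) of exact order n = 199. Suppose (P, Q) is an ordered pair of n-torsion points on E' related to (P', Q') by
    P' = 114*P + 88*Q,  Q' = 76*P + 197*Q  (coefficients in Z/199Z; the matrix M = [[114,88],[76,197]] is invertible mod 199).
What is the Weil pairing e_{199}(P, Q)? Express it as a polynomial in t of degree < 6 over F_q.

80179919995730 + 30337938134968*t + 137910432005854*t^2 + 102111024003761*t^3 + 100340037741053*t^4 + 37492078204804*t^5

The 199-Weil pairing on E[199] over F_{171372201678701} is alternating-bilinear: e_{199}(P',Q') = e_{199}(P,Q)^det(M).
det(M) mod 199 = 49; its inverse in (Z/199)^* is 65 (check: 49*65 mod 199 = 1).
Build f_{199,P'} and f_{199,Q'} via the 8-bit ladder of 199=11000111_2; evaluate at shifted divisors; quotient in F_{171372201678701^6}.
The quotient is 108996963150595 + 161566299925215*t + 53759204633951*t^2 + 34318205578074*t^3 + 106874853313633*t^4 + 90038694570789*t^5.
Hence e(P,Q) = 80179919995730 + 30337938134968*t + 137910432005854*t^2 + 102111024003761*t^3 + 100340037741053*t^4 + 37492078204804*t^5 in F_{171372201678701^6}^*.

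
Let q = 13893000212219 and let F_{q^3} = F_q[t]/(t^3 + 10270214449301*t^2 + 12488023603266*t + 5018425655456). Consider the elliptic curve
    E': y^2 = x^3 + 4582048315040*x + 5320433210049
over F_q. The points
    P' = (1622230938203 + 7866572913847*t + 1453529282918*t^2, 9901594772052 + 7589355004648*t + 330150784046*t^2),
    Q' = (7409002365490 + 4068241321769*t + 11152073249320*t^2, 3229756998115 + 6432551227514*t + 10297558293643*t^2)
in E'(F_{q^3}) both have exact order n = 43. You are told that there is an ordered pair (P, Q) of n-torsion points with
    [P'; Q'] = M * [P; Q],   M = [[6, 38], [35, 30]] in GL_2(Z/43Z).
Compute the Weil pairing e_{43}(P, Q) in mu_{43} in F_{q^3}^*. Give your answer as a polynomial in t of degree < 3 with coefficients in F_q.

10926558765678 + 7628650038941*t + 6854103969441*t^2

Since e_{43}(P,P)=e_{43}(Q,Q)=1 and e_{43}(Q,P)=e_{43}(P,Q)^{-1}, expanding e_{43}(6*P + 38*Q,35*P + 30*Q) leaves e(P,Q)^det(M).
det M = 6*30 - 38*35 = -1150 = 11 (mod 43); 11^{-1} = 4 (mod 43).
6-bit Miller (101011) on E'/F_{13893000212219} with a'=4582048315040, b'=5320433210049: accumulate tangent/chord ratios at Q'+S and P'+S'.
Result: e(P',Q') = 9725148244362 + 267865504791*t + 11556034133502*t^2.
Thus e_{43}(P,Q) = 10926558765678 + 7628650038941*t + 6854103969441*t^2.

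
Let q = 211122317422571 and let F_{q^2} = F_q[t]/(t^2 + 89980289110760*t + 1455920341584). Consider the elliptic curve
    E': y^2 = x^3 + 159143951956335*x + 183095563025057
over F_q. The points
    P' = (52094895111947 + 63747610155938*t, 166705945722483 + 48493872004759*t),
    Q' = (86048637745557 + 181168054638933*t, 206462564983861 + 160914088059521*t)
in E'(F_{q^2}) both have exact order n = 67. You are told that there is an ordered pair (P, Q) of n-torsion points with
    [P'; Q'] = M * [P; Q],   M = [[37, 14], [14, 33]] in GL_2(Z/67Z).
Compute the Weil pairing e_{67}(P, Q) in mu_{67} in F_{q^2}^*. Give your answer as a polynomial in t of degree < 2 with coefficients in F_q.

39220409908461 + 106331250413028*t

Alternating bilinearity on E[67] (values in mu_{67} in F_{211122317422571^2}) gives e(P',Q') = e(P,Q)^det(M).
det(M) mod 67 = 20; its inverse in (Z/67)^* is 57 (check: 20*57 mod 67 = 1).
n = 67 = (1000011)_2 (7 bits, wt 3); accumulate f_{67,P'}(Q'+S)/f_{67,P'}(S) along the 6-step ladder.
Miller gives e_{67}(P',Q') = 107863071622137 + 95386721818508*t in F_{211122317422571^2}.
e_{67}(P,Q) = (107863071622137 + 95386721818508*t)^{57} = 39220409908461 + 106331250413028*t.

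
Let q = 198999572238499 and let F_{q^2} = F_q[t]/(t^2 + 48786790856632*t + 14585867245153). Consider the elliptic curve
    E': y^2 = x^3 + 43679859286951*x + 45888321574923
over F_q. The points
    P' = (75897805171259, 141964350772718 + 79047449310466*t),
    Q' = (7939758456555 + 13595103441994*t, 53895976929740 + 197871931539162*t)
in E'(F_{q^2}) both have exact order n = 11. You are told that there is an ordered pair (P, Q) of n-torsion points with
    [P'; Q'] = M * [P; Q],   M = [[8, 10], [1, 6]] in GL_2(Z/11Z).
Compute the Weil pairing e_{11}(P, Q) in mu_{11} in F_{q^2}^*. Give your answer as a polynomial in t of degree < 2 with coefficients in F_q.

The 11-Weil pairing on E[11] over F_{198999572238499} is alternating-bilinear: e_{11}(P',Q') = e_{11}(P,Q)^det(M).
det M = 8*6 - 10*1 = 38 = 5 (mod 11); 5^{-1} = 9 (mod 11).
4-bit Miller (1011) on E'/F_{198999572238499} with a'=43679859286951, b'=45888321574923: accumulate tangent/chord ratios at Q'+S and P'+S'.
e_{11}(P',Q') = 91547456515760 + 191060714155981*t.
Finally e_{11}(P,Q) = 166576361671906 + 79029794414466*t.

166576361671906 + 79029794414466*t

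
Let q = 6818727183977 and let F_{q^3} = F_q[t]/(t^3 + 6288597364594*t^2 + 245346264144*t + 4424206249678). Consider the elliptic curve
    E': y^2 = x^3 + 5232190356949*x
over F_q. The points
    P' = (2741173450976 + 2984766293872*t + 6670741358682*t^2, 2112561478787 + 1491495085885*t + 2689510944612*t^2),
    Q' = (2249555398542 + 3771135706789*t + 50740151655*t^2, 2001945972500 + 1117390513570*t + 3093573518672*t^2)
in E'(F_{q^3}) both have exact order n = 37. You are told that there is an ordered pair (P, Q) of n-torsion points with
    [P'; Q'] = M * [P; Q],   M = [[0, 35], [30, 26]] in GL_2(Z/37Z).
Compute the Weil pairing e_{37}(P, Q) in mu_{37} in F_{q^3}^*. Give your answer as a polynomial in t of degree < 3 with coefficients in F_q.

e_{37}(aP+bQ,cP+dQ) = e_{37}(P,Q)^(ad-bc); with (a,b,c,d)=(0,35,30,26) this gives the det-37 law.
Inverting 23 mod 37: 29. Thus e_{37}(P,Q) = e(P',Q')^{29}.
Double-and-add over 100101: 6-1 doublings, 3-1 additions; each step l_{T,T}/v_{2T} or l_{T,P'}/v at Q'+S for random S.
Miller gives e_{37}(P',Q') = 5484765468312 + 3903998088468*t + 3215736980202*t^2 in F_{6818727183977^3}.
e_{37}(P,Q) = (5484765468312 + 3903998088468*t + 3215736980202*t^2)^{29} = 5178751726111 + 4879683498432*t + 1813337406544*t^2.

5178751726111 + 4879683498432*t + 1813337406544*t^2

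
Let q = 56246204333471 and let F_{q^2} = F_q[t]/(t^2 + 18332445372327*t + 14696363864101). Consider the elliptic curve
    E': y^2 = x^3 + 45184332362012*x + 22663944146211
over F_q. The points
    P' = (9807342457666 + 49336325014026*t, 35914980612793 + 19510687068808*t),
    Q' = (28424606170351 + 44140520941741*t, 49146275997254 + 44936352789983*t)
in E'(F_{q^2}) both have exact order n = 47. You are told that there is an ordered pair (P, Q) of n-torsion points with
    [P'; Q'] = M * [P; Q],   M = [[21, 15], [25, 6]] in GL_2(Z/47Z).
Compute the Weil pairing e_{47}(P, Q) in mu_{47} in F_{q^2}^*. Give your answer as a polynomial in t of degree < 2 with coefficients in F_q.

e_{47} is bilinear + alternating on E[47], so e_{47}(21*P + 15*Q, 25*P + 6*Q) = e_{47}(P,Q)^(21*6-15*25).
So e_{47}(P,Q) = e_{47}(P',Q')^{10}, since 33*10 = 1 mod 47.
6-bit Miller (101111) on E'/F_{56246204333471} with a'=45184332362012, b'=22663944146211: accumulate tangent/chord ratios at Q'+S and P'+S'.
e_{47}(P',Q') = 12123077322683 + 15746246905905*t.
Finally e_{47}(P,Q) = 54492013904831 + 41338650905353*t.

54492013904831 + 41338650905353*t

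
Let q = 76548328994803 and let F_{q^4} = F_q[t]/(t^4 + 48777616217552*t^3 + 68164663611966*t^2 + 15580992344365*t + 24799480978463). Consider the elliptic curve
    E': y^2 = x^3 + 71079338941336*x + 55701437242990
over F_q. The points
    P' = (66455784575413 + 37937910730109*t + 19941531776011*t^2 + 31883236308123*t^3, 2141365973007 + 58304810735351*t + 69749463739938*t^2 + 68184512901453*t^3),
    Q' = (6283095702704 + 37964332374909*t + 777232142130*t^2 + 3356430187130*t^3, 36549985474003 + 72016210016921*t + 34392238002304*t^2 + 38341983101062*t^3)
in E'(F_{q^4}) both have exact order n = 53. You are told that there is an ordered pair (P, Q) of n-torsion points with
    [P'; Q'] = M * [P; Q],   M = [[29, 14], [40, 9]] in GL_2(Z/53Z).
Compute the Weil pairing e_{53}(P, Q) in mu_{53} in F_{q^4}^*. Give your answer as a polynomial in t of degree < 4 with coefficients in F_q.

69188443833048 + 16865064464313*t + 3300143549786*t^2 + 67184815036705*t^3

Since e_{53}(P,P)=e_{53}(Q,Q)=1 and e_{53}(Q,P)=e_{53}(P,Q)^{-1}, expanding e_{53}(29*P + 14*Q,40*P + 9*Q) leaves e(P,Q)^det(M).
29*9 - 14*40 = -299; reduced mod 53: det = 19, inverse 14.
n = 53 = (110101)_2 (6 bits, wt 4); accumulate f_{53,P'}(Q'+S)/f_{53,P'}(S) along the 5-step ladder.
f_P(D_Q)/f_Q(D_P) = 50079127867601 + 18519047144792*t + 18646347301076*t^2 + 63004334565668*t^3.
Raise to 14: e(P,Q) = 69188443833048 + 16865064464313*t + 3300143549786*t^2 + 67184815036705*t^3 in mu_{53}.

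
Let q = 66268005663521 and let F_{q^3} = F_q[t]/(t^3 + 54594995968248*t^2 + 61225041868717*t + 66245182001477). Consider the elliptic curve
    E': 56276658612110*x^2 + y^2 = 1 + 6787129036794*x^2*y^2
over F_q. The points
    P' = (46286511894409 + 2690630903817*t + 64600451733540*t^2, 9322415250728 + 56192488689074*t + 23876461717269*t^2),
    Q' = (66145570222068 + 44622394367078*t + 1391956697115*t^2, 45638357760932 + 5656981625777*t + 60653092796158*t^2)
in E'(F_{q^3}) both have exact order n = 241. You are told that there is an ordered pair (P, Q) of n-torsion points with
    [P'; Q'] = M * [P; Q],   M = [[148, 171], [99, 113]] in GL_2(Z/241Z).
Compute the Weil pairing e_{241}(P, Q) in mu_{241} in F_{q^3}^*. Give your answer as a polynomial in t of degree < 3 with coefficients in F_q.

Alternating bilinearity on E[241] (values in mu_{241} in F_{66268005663521^3}) gives e(P',Q') = e(P,Q)^det(M).
Inverting 36 mod 241: 154. Thus e_{241}(P,Q) = e(P',Q')^{154}.
Map (x,y)_Ed via u=(1+y)/(1-y), v=(1+y)/((1-y)x) to Montgomery A=14596744478563,B=11774541623050; then to (a',b')=(52642871099805,4985351916194).
Build f_{241,P'} and f_{241,Q'} via the 8-bit ladder of 241=11110001_2; evaluate at shifted divisors; quotient in F_{66268005663521^3}.
e_{241}(P',Q') = 32172174894552 + 31605995747739*t + 36372715934319*t^2.
Thus e_{241}(P,Q) = 40930534803328 + 43236262724085*t + 64088054457747*t^2.

40930534803328 + 43236262724085*t + 64088054457747*t^2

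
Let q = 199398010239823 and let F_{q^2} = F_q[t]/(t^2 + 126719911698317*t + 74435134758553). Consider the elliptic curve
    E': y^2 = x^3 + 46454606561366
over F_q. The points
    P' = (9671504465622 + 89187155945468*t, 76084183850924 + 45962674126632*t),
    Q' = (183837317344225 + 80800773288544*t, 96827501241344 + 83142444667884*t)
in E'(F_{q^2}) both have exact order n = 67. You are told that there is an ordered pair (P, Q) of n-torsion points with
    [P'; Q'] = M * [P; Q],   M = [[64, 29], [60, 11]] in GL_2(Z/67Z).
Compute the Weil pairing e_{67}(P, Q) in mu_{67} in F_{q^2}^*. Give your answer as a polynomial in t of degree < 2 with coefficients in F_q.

The 67-Weil pairing on E[67] over F_{199398010239823} is alternating-bilinear: e_{67}(P',Q') = e_{67}(P,Q)^det(M).
Inverting 36 mod 67: 54. Thus e_{67}(P,Q) = e(P',Q')^{54}.
Miller loop for e_{67} over F_{199398010239823^2}: bits of 67 = 1000011; 6 double steps + 2 add steps, l/v at each.
Miller gives e_{67}(P',Q') = 51301876061515 + 191437536181492*t in F_{199398010239823^2}.
Thus e_{67}(P,Q) = 187460657836716 + 9768367070787*t.

187460657836716 + 9768367070787*t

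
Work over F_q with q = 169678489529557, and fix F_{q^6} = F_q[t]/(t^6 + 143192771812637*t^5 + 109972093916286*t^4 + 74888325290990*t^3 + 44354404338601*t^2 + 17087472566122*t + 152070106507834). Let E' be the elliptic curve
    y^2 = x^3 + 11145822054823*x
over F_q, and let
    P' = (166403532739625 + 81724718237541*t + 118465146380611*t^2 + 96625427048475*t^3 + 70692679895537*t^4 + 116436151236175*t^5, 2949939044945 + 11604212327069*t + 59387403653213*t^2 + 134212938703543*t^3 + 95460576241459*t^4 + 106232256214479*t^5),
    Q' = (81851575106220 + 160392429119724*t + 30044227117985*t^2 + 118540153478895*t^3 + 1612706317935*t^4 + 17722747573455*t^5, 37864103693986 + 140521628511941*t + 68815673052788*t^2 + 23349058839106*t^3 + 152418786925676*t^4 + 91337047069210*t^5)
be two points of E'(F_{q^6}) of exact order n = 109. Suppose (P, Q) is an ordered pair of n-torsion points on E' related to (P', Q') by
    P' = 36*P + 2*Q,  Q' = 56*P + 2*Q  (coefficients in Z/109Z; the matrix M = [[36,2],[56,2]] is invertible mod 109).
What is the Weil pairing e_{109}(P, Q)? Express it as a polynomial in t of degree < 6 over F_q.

9930040375892 + 76459866554696*t + 130877243405105*t^2 + 162402163608386*t^3 + 16479770003051*t^4 + 1503239708621*t^5

e_{109}(aP+bQ,cP+dQ) = e_{109}(P,Q)^(ad-bc); with (a,b,c,d)=(36,2,56,2) this gives the det-109 law.
36*2 - 2*56 = -40; reduced mod 109: det = 69, inverse 79.
n = 109 = (1101101)_2 (7 bits, wt 5); accumulate f_{109,P'}(Q'+S)/f_{109,P'}(S) along the 6-step ladder.
Miller gives e_{109}(P',Q') = 89501651025318 + 94396434464646*t + 96678305649643*t^2 + 145839848727444*t^3 + 79212615958969*t^4 + 101300395882094*t^5 in F_{169678489529557^6}.
Raise to 79: e(P,Q) = 9930040375892 + 76459866554696*t + 130877243405105*t^2 + 162402163608386*t^3 + 16479770003051*t^4 + 1503239708621*t^5 in mu_{109}.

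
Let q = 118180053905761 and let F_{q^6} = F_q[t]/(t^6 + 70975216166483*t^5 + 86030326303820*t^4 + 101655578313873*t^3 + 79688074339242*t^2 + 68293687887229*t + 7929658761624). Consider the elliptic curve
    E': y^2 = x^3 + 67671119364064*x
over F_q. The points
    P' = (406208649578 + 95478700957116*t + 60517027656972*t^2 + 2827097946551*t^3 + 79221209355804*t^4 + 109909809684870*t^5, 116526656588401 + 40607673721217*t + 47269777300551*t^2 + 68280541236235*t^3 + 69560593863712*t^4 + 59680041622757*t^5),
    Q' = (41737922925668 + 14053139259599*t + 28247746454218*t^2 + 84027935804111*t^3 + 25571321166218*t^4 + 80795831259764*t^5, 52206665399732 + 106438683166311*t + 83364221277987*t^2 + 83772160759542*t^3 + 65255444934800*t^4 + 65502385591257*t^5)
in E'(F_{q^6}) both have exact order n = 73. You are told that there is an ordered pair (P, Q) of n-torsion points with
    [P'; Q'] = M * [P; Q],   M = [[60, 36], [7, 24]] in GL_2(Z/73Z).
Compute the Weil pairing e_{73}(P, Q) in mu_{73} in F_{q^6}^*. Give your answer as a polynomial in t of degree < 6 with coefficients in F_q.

117841842128559 + 56691651258505*t + 22001956352040*t^2 + 89387438764410*t^3 + 84974050103242*t^4 + 59894017565413*t^5

Since e_{73}(P,P)=e_{73}(Q,Q)=1 and e_{73}(Q,P)=e_{73}(P,Q)^{-1}, expanding e_{73}(60*P + 36*Q,7*P + 24*Q) leaves e(P,Q)^det(M).
Inverting 20 mod 73: 11. Thus e_{73}(P,Q) = e(P',Q')^{11}.
7-bit Miller (1001001) on E'/F_{118180053905761} with a'=67671119364064, b'=0: accumulate tangent/chord ratios at Q'+S and P'+S'.
The quotient is 22483498213426 + 27904565626904*t + 8849057176128*t^2 + 24939226465417*t^3 + 30818132207804*t^4 + 78903881140200*t^5.
Raise to 11: e(P,Q) = 117841842128559 + 56691651258505*t + 22001956352040*t^2 + 89387438764410*t^3 + 84974050103242*t^4 + 59894017565413*t^5 in mu_{73}.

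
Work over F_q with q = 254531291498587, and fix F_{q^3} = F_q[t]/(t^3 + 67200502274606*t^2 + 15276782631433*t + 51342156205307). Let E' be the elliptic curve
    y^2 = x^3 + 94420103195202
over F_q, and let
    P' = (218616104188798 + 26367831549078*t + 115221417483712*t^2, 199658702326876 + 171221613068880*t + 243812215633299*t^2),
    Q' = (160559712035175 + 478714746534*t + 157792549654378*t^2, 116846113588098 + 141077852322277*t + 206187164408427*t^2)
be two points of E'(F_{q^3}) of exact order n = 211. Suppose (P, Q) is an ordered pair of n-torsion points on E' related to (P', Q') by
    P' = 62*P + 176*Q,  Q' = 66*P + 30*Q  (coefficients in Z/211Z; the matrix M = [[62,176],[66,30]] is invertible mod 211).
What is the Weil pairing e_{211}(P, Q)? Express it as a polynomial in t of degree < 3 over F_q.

Since e_{211}(P,P)=e_{211}(Q,Q)=1 and e_{211}(Q,P)=e_{211}(P,Q)^{-1}, expanding e_{211}(62*P + 176*Q,66*P + 30*Q) leaves e(P,Q)^det(M).
det(M) mod 211 = 161; its inverse in (Z/211)^* is 173 (check: 161*173 mod 211 = 1).
8-bit Miller (11010011) on E'/F_{254531291498587} with a'=0, b'=94420103195202: accumulate tangent/chord ratios at Q'+S and P'+S'.
Result: e(P',Q') = 13066393118646 + 190994570198364*t + 212613931412451*t^2.
e_{211}(P,Q) = (13066393118646 + 190994570198364*t + 212613931412451*t^2)^{173} = 45376160916060 + 218059098933239*t + 25307145392062*t^2.

45376160916060 + 218059098933239*t + 25307145392062*t^2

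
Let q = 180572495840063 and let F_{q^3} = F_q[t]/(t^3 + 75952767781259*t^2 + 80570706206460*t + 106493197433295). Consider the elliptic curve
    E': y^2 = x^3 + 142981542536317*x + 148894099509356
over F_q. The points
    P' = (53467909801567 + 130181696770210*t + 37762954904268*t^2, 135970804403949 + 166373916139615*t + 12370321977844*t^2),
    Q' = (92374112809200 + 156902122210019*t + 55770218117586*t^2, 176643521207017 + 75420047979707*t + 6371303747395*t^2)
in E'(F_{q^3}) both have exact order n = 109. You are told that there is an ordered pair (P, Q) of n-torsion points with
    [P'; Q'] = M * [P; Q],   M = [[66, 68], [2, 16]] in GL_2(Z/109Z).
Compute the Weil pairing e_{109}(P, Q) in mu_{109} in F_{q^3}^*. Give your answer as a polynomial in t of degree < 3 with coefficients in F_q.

112394082655964 + 130675600864118*t + 163942289865353*t^2

e_{109}(aP+bQ,cP+dQ) = e_{109}(P,Q)^(ad-bc); with (a,b,c,d)=(66,68,2,16) this gives the det-109 law.
det(M) mod 109 = 48; its inverse in (Z/109)^* is 25 (check: 48*25 mod 109 = 1).
7-bit Miller (1101101) on E'/F_{180572495840063} with a'=142981542536317, b'=148894099509356: accumulate tangent/chord ratios at Q'+S and P'+S'.
Result: e(P',Q') = 11368348539493 + 130790202320880*t + 22967418432343*t^2.
Thus e_{109}(P,Q) = 112394082655964 + 130675600864118*t + 163942289865353*t^2.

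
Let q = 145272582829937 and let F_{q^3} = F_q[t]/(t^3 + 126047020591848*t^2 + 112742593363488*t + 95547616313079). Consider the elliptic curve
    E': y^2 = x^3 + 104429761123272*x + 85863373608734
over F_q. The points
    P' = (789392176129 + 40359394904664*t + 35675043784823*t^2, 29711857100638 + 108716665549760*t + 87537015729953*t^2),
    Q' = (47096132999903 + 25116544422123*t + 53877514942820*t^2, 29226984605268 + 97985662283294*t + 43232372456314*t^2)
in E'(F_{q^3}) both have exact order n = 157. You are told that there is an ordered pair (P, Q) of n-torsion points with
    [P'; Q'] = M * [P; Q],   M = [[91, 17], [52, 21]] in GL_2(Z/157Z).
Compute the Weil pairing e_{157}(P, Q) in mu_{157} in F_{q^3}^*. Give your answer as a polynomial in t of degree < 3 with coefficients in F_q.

Under M = [[91,17],[52,21]] in GL_2(Z/157), e_{157}(P',Q') = e_{157}(P,Q)^(91*21-17*52 mod 157).
Hence e(P,Q) = e(P',Q')^{133} where 133 = 85^{-1} mod 157.
n = 157 = (10011101)_2 (8 bits, wt 5); accumulate f_{157,P'}(Q'+S)/f_{157,P'}(S) along the 7-step ladder.
Result: e(P',Q') = 2669524361017 + 95609560785613*t + 130092878995554*t^2.
e_{157}(P,Q) = (2669524361017 + 95609560785613*t + 130092878995554*t^2)^{133} = 140154211852190 + 112170146554888*t + 45460959186922*t^2.

140154211852190 + 112170146554888*t + 45460959186922*t^2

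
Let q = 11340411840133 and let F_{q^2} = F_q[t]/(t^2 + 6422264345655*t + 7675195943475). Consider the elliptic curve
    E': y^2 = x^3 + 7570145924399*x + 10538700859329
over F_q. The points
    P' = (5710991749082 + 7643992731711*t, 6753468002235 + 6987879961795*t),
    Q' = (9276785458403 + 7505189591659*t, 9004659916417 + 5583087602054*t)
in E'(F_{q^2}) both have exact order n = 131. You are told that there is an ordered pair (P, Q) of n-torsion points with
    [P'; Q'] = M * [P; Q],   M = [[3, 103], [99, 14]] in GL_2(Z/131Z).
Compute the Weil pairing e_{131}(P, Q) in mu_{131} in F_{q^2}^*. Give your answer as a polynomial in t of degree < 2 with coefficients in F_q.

Alternating bilinearity on E[131] (values in mu_{131} in F_{11340411840133^2}) gives e(P',Q') = e(P,Q)^det(M).
3*14 - 103*99 = -10155; reduced mod 131: det = 63, inverse 52.
Build f_{131,P'} and f_{131,Q'} via the 8-bit ladder of 131=10000011_2; evaluate at shifted divisors; quotient in F_{11340411840133^2}.
The quotient is 3813664849102 + 11145912173618*t.
Raise to 52: e(P,Q) = 5952796734956 + 480286595106*t in mu_{131}.

5952796734956 + 480286595106*t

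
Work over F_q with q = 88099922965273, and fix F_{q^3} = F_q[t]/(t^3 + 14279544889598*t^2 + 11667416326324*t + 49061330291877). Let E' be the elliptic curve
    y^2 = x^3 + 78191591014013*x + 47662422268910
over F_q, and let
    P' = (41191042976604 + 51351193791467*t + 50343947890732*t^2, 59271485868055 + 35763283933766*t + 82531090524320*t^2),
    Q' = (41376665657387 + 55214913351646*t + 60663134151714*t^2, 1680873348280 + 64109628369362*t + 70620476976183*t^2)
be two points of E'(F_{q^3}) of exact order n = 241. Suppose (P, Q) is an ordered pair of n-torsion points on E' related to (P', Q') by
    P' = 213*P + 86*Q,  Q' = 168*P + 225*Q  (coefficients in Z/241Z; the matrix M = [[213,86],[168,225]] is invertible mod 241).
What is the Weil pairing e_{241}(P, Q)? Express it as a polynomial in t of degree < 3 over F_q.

30875195351783 + 1130470036989*t + 48041201864861*t^2

Under M = [[213,86],[168,225]] in GL_2(Z/241), e_{241}(P',Q') = e_{241}(P,Q)^(213*225-86*168 mod 241).
So e_{241}(P,Q) = e_{241}(P',Q')^{230}, since 219*230 = 1 mod 241.
Run Miller on y^2=x^3+78191591014013*x+47662422268910 over F_{88099922965273}: ladder 11110001 (8 bits); e = f_P(D_Q)/f_Q(D_P).
So e_{241}(P',Q') = 20034355449254 + 14775576430751*t + 52163786076483*t^2.
Hence e(P,Q) = 30875195351783 + 1130470036989*t + 48041201864861*t^2 in F_{88099922965273^3}^*.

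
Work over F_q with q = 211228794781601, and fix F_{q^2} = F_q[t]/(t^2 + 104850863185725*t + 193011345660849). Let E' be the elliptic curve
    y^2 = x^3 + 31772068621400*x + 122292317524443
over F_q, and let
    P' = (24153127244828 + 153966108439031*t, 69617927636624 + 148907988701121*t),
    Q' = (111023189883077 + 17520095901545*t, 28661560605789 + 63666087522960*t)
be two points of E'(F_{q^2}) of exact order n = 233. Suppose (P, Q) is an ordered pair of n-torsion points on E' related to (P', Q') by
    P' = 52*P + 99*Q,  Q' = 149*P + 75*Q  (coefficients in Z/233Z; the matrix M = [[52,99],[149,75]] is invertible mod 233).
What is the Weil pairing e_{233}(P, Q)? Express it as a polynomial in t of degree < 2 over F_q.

193613954403600 + 41767207268491*t

Under M = [[52,99],[149,75]] in GL_2(Z/233), e_{233}(P',Q') = e_{233}(P,Q)^(52*75-99*149 mod 233).
Hence e(P,Q) = e(P',Q')^{7} where 7 = 100^{-1} mod 233.
Build f_{233,P'} and f_{233,Q'} via the 8-bit ladder of 233=11101001_2; evaluate at shifted divisors; quotient in F_{211228794781601^2}.
e_{233}(P',Q') = 50368604171481 + 155589258872720*t.
e_{233}(P,Q) = (50368604171481 + 155589258872720*t)^{7} = 193613954403600 + 41767207268491*t.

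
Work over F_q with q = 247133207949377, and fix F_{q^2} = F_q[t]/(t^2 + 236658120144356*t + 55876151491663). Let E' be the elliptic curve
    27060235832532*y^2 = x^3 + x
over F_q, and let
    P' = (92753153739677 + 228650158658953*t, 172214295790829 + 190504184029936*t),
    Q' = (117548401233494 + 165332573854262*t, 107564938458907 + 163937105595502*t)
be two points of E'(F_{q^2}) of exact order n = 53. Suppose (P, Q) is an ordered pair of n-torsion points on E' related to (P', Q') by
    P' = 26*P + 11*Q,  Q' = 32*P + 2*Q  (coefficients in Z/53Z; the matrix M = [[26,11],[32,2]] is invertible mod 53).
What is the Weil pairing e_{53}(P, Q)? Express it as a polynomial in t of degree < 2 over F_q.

Alternating bilinearity on E[53] (values in mu_{53} in F_{247133207949377^2}) gives e(P',Q') = e(P,Q)^det(M).
det M = 26*2 - 11*32 = -300 = 18 (mod 53); 18^{-1} = 3 (mod 53).
Set x_W=54636748690799*u, y_W=54636748690799*v; then E': y_W^2=x_W^3+109915106095235*x_W.
Double-and-add over 110101: 6-1 doublings, 4-1 additions; each step l_{T,T}/v_{2T} or l_{T,P'}/v at Q'+S for random S.
The quotient is 104259393291681 + 158352970319584*t.
e_{53}(P,Q) = (104259393291681 + 158352970319584*t)^{3} = 205393668098790 + 28401003589647*t.

205393668098790 + 28401003589647*t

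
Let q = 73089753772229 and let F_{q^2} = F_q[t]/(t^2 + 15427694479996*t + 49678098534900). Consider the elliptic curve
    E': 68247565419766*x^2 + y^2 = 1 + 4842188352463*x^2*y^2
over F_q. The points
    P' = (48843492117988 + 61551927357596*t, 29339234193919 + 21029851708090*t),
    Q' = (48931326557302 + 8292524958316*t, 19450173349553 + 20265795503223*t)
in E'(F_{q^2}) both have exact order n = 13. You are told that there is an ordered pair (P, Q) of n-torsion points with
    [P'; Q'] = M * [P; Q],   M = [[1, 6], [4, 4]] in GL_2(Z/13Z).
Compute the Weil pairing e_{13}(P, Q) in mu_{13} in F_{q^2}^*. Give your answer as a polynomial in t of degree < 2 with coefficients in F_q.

e_{13}(aP+bQ,cP+dQ) = e_{13}(P,Q)^(ad-bc); with (a,b,c,d)=(1,6,4,4) this gives the det-13 law.
Inverting 6 mod 13: 11. Thus e_{13}(P,Q) = e(P',Q')^{11}.
Edwards a_E,d_E -> Montgomery A=0,B=5050175544345 -> Weierstrass 23087803492526,0 via alpha=0,beta=34123782709883.
n = 13 = (1101)_2 (4 bits, wt 3); accumulate f_{13,P'}(Q'+S)/f_{13,P'}(S) along the 3-step ladder.
e_{13}(P',Q') = 65993396313711 + 14632054798169*t.
Thus e_{13}(P,Q) = 10488257346899 + 8624695203123*t.

10488257346899 + 8624695203123*t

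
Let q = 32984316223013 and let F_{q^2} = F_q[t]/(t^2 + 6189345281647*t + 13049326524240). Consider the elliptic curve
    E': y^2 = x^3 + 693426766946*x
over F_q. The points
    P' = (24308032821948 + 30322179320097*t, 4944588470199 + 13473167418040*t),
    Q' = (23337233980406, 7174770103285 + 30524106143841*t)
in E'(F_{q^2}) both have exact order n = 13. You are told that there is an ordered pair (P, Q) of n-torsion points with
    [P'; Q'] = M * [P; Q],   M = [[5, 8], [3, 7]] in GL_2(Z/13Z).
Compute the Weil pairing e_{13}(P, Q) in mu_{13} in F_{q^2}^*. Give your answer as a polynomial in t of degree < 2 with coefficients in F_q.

e_{13}(aP+bQ,cP+dQ) = e_{13}(P,Q)^(ad-bc); with (a,b,c,d)=(5,8,3,7) this gives the det-13 law.
det(M) mod 13 = 11; its inverse in (Z/13)^* is 6 (check: 11*6 mod 13 = 1).
Miller loop for e_{13} over F_{32984316223013^2}: bits of 13 = 1101; 3 double steps + 2 add steps, l/v at each.
So e_{13}(P',Q') = 28987294708716 + 18773449489070*t.
(28987294708716 + 18773449489070*t)^{6} mod (32984316223013,f) = 17414097028415 + 26889200552606*t.

17414097028415 + 26889200552606*t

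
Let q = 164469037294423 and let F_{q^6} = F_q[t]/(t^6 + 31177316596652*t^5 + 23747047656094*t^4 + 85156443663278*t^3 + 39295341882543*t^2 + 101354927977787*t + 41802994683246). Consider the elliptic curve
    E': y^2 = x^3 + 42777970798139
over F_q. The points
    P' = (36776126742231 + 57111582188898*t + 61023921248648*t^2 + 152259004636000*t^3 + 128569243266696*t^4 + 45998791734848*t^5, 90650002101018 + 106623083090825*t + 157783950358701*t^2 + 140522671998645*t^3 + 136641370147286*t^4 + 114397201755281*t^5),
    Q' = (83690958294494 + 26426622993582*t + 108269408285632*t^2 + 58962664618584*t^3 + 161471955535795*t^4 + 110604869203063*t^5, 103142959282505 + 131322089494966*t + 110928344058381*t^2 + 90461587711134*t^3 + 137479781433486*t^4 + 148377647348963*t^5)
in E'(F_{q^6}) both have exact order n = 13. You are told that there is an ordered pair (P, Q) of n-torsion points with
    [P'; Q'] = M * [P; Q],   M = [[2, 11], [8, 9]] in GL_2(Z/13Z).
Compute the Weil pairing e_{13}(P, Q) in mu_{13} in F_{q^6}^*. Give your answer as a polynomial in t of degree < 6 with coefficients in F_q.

11612495045719 + 154005972424519*t + 18337999003237*t^2 + 97727285357698*t^3 + 2865555446846*t^4 + 158166128925004*t^5

Alternating bilinearity on E[13] (values in mu_{13} in F_{164469037294423^6}) gives e(P',Q') = e(P,Q)^det(M).
Hence e(P,Q) = e(P',Q')^{5} where 5 = 8^{-1} mod 13.
4-bit Miller (1101) on E'/F_{164469037294423} with a'=0, b'=42777970798139: accumulate tangent/chord ratios at Q'+S and P'+S'.
The quotient is 89582858722094 + 143385702760542*t + 67942058338260*t^2 + 135313117299056*t^3 + 56467596838224*t^4 + 14959440003209*t^5.
Thus e_{13}(P,Q) = 11612495045719 + 154005972424519*t + 18337999003237*t^2 + 97727285357698*t^3 + 2865555446846*t^4 + 158166128925004*t^5.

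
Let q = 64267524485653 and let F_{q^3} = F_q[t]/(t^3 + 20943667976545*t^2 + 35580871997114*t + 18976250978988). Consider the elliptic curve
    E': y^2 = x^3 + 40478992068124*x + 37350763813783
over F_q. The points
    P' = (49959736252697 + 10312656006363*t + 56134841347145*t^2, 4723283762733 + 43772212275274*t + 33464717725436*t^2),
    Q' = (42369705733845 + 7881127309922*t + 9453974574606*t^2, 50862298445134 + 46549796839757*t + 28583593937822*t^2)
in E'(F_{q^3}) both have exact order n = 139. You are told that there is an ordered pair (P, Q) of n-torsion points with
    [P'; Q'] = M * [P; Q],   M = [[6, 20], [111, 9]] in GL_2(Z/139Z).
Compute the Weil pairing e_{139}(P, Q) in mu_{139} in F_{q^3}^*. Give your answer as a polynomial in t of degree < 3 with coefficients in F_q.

25295394486238 + 59134493711494*t + 14090493049457*t^2

The 139-Weil pairing on E[139] over F_{64267524485653} is alternating-bilinear: e_{139}(P',Q') = e_{139}(P,Q)^det(M).
6*9 - 20*111 = -2166; reduced mod 139: det = 58, inverse 12.
Run Miller on y^2=x^3+40478992068124*x+37350763813783 over F_{64267524485653}: ladder 10001011 (8 bits); e = f_P(D_Q)/f_Q(D_P).
f_P(D_Q)/f_Q(D_P) = 33133865186621 + 20598460659704*t + 55204877272545*t^2.
Hence e(P,Q) = 25295394486238 + 59134493711494*t + 14090493049457*t^2 in F_{64267524485653^3}^*.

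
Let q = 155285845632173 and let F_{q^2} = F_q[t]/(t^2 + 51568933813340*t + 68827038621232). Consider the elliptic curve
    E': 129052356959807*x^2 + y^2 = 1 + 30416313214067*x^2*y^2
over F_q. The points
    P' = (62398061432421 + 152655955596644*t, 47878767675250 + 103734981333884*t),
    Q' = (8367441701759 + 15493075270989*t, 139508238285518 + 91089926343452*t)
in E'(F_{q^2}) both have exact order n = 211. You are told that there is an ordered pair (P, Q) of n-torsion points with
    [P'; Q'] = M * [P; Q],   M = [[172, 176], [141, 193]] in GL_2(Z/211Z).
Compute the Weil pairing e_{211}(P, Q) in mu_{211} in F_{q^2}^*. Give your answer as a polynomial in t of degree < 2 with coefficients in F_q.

22212779327191 + 2626211607195*t

Under M = [[172,176],[141,193]] in GL_2(Z/211), e_{211}(P',Q') = e_{211}(P,Q)^(172*193-176*141 mod 211).
Inverting 151 mod 211: 109. Thus e_{211}(P,Q) = e(P',Q')^{109}.
Map (x,y)_Ed via u=(1+y)/(1-y), v=(1+y)/((1-y)x) to Montgomery A=21957619266265,B=154008757801689; then to (a',b')=(50081474359630,24700371803756).
Miller loop for e_{211} over F_{155285845632173^2}: bits of 211 = 11010011; 7 double steps + 4 add steps, l/v at each.
So e_{211}(P',Q') = 135541988810489 + 122533035933040*t.
(135541988810489 + 122533035933040*t)^{109} mod (155285845632173,f) = 22212779327191 + 2626211607195*t.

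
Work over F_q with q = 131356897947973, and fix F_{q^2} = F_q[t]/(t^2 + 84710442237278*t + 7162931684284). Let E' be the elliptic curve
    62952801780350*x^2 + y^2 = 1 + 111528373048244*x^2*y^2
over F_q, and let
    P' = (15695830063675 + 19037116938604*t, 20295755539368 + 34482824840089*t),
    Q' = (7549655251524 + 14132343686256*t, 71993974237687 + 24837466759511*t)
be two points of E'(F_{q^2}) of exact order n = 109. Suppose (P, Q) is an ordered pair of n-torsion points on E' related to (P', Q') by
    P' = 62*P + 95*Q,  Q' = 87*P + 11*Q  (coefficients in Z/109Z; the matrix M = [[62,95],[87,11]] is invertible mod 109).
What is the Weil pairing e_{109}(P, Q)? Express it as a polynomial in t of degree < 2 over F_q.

131169961471719 + 75707323283915*t

The 109-Weil pairing on E[109] over F_{131356897947973} is alternating-bilinear: e_{109}(P',Q') = e_{109}(P,Q)^det(M).
62*11 - 95*87 = -7583; reduced mod 109: det = 47, inverse 58.
Map (x,y)_Ed via u=(1+y)/(1-y), v=(1+y)/((1-y)x) to Montgomery A=20148467800793,B=52713786697724; then to (a',b')=(0,85896280407311).
Miller loop for e_{109} over F_{131356897947973^2}: bits of 109 = 1101101; 6 double steps + 4 add steps, l/v at each.
Result: e(P',Q') = 3176660928618 + 64791744336140*t.
e_{109}(P,Q) = (3176660928618 + 64791744336140*t)^{58} = 131169961471719 + 75707323283915*t.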